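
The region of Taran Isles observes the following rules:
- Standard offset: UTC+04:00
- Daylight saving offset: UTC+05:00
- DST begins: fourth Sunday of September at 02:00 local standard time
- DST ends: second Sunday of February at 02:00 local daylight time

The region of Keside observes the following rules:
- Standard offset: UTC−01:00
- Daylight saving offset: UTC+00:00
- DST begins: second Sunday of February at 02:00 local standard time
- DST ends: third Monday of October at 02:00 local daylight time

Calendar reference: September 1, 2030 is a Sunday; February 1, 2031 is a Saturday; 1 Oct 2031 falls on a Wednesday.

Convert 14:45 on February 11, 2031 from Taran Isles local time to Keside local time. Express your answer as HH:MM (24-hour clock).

10:45

1 September 2030 is a Sunday, so the first Sunday is September 1 and the fourth is September 22.
1 February 2031 is a Saturday, so the first Sunday is February 2 and the second is February 9.
February 11, 2031 does not fall between 22 September 2030 and 9 February 2031, so daylight saving is not in effect and Taran Isles is at UTC+04:00.
14:45 Taran Isles − 4h = 10:45 UTC.
1 February 2031 is a Saturday, so the first Sunday is February 2 and the second is February 9.
1 October 2031 is a Wednesday, so the first Monday is October 6 and the third is October 20.
At the standard offset (UTC−01:00), 10:45 UTC − 1h = 09:45 Keside standard time.
Daylight saving runs 9 February – 20 October; the standard-time date in Keside, February 11, 2031, is inside that window, so Keside is at UTC+00:00.
10:45 UTC + 0h = 10:45 Keside.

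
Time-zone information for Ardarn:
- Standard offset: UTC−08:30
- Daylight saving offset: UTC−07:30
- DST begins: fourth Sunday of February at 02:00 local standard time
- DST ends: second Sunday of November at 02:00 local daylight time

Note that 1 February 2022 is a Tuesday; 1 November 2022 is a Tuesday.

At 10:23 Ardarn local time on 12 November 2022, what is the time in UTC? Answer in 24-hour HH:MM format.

17:53

1 February 2022 is a Tuesday, so the first Sunday is February 6 and the fourth is February 27.
1 November 2022 is a Tuesday, so the first Sunday is November 6 and the second is November 13.
12 November 2022 lies within the daylight-saving period (27 February – 13 November), so Ardarn is on daylight time, UTC−07:30.
10:23 local + 7h30m = 17:53 UTC.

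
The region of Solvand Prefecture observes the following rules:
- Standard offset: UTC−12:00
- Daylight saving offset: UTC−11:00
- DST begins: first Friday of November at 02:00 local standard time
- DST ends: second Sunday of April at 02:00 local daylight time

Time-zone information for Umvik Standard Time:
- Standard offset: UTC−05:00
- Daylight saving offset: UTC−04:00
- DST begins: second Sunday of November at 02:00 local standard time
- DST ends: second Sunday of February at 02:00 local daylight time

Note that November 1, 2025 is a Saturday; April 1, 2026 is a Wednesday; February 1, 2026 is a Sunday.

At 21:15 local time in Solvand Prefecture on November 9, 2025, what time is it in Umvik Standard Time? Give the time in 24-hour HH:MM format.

1 November 2025 is a Saturday, so the first Friday is November 7.
1 April 2026 is a Wednesday, so the first Sunday is April 5 and the second is April 12.
Daylight saving runs 7 November 2025 – 12 April 2026; November 9, 2025 is inside that window, so Solvand Prefecture is at UTC−11:00.
21:15 Solvand Prefecture + 11h = 08:15 UTC (rolling into the next day, 10 November 2025).
1 November 2025 is a Saturday, so the first Sunday is November 2 and the second is November 9.
1 February 2026 is a Sunday, so the first Sunday is February 1 and the second is February 8.
At the standard offset (UTC−05:00), 08:15 UTC − 5h = 03:15 Umvik Standard Time standard time.
The standard-time date in Umvik Standard Time, November 10, 2025, lies within the daylight-saving period (9 November 2025 – 8 February 2026), so Umvik Standard Time is on daylight time, UTC−04:00.
08:15 UTC − 4h = 04:15 Umvik Standard Time.

04:15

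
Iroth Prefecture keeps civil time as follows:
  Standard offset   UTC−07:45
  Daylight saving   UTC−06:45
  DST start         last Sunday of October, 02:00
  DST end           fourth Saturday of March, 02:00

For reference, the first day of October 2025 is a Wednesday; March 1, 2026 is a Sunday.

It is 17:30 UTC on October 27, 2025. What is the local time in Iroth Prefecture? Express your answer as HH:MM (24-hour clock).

1 October 2025 is a Wednesday, so Sundays fall on 5, 12, 19, 26; the last is October 26.
1 March 2026 is a Sunday, so the first Saturday is March 7 and the fourth is March 28.
At the standard offset (UTC−07:45), 17:30 UTC − 7h45m = 09:45 Iroth Prefecture standard time.
The standard-time date in Iroth Prefecture, October 27, 2025, falls between 26 October 2025 and 28 March 2026, so daylight saving is in effect and Iroth Prefecture is at UTC−06:45.
17:30 UTC − 6h45m = 10:45 local.

10:45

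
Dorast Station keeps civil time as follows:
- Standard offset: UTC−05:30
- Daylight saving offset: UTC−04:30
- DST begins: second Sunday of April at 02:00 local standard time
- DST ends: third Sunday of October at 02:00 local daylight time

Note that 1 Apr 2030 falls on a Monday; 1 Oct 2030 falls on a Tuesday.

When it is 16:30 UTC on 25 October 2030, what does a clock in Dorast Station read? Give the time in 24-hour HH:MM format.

11:00

1 April 2030 is a Monday, so the first Sunday is April 7 and the second is April 14.
1 October 2030 is a Tuesday, so the first Sunday is October 6 and the third is October 20.
At the standard offset (UTC−05:30), 16:30 UTC − 5h30m = 11:00 Dorast Station standard time.
The standard-time date in Dorast Station, 25 October 2030, is outside the daylight-saving period (14 April – 20 October), so Dorast Station is on standard time, UTC−05:30.
16:30 UTC − 5h30m = 11:00 local.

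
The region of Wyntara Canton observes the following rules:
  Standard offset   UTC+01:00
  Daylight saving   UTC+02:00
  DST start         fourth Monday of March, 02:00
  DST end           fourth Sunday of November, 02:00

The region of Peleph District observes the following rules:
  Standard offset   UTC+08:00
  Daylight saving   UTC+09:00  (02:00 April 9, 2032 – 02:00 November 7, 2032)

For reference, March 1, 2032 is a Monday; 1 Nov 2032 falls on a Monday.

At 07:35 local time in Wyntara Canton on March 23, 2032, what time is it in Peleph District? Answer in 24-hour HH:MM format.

13:35

1 March 2032 is a Monday, so the first Monday is March 1 and the fourth is March 22.
1 November 2032 is a Monday, so the first Sunday is November 7 and the fourth is November 28.
Daylight saving runs 22 March – 28 November; March 23, 2032 is inside that window, so Wyntara Canton is at UTC+02:00.
07:35 Wyntara Canton − 2h = 05:35 UTC.
At the standard offset (UTC+08:00), 05:35 UTC + 8h = 13:35 Peleph District standard time.
The standard-time date in Peleph District, March 23, 2032, is outside the daylight-saving period (9 April – 7 November), so Peleph District is on standard time, UTC+08:00.
05:35 UTC + 8h = 13:35 Peleph District.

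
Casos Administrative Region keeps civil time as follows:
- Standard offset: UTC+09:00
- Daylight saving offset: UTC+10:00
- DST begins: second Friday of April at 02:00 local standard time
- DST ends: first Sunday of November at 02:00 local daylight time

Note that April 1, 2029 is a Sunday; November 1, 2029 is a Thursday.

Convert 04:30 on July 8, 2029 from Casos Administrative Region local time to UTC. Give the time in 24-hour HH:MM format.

1 April 2029 is a Sunday, so the first Friday is April 6 and the second is April 13.
1 November 2029 is a Thursday, so the first Sunday is November 4.
July 8, 2029 falls between 13 April and 4 November, so daylight saving is in effect and Casos Administrative Region is at UTC+10:00.
04:30 local − 10h = 18:30 UTC (rolling into the previous day, 7 July 2029).

18:30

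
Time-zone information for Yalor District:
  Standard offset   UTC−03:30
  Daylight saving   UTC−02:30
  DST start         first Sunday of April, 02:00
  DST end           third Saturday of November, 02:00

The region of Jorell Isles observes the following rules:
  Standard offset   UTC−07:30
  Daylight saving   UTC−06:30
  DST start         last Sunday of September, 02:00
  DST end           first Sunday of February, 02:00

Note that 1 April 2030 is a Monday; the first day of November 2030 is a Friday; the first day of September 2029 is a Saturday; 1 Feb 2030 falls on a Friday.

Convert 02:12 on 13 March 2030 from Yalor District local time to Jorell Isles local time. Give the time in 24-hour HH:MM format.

1 April 2030 is a Monday, so the first Sunday is April 7.
1 November 2030 is a Friday, so the first Saturday is November 2 and the third is November 16.
13 March 2030 is outside the daylight-saving period (7 April – 16 November), so Yalor District is on standard time, UTC−03:30.
02:12 Yalor District + 3h30m = 05:42 UTC.
1 September 2029 is a Saturday, so Sundays fall on 2, 9, 16, 23, 30; the last is September 30.
1 February 2030 is a Friday, so the first Sunday is February 3.
At the standard offset (UTC−07:30), 05:42 UTC − 7h30m = 22:12 Jorell Isles standard time (rolling into the previous day, 12 March 2030).
Daylight saving runs 30 September 2029 – 3 February 2030; the standard-time date in Jorell Isles, 12 March 2030, is outside that window, so Jorell Isles is on standard time at UTC−07:30.
05:42 UTC − 7h30m = 22:12 Jorell Isles (rolling into the previous day, 12 March 2030).

22:12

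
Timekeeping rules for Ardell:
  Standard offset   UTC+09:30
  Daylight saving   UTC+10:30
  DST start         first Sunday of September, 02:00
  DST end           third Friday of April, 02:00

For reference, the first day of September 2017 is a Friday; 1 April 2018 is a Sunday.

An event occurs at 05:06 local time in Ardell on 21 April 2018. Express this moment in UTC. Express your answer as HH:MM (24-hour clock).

19:36

1 September 2017 is a Friday, so the first Sunday is September 3.
1 April 2018 is a Sunday, so the first Friday is April 6 and the third is April 20.
21 April 2018 does not fall between 3 September 2017 and 20 April 2018, so daylight saving is not in effect and Ardell is at UTC+09:30.
05:06 local − 9h30m = 19:36 UTC (rolling into the previous day, 20 April 2018).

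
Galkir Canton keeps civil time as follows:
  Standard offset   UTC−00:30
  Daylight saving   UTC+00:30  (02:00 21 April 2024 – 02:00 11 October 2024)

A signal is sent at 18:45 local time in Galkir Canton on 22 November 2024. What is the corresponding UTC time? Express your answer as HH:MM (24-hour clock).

22 November 2024 is outside the daylight-saving period (21 April – 11 October), so Galkir Canton is on standard time, UTC−00:30.
18:45 local + 0h30m = 19:15 UTC.

19:15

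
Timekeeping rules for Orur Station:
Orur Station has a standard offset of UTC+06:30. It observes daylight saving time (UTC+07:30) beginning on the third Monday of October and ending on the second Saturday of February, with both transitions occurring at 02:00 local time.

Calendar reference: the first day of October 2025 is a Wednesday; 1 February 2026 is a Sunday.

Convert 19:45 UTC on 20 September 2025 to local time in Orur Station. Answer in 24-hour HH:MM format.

1 October 2025 is a Wednesday, so the first Monday is October 6 and the third is October 20.
1 February 2026 is a Sunday, so the first Saturday is February 7 and the second is February 14.
At the standard offset (UTC+06:30), 19:45 UTC + 6h30m = 02:15 Orur Station standard time (rolling into the next day, 21 September 2025).
Daylight saving runs 20 October 2025 – 14 February 2026; the standard-time date in Orur Station, 21 September 2025, is outside that window, so Orur Station is on standard time at UTC+06:30.
19:45 UTC + 6h30m = 02:15 local (rolling into the next day, 21 September 2025).

02:15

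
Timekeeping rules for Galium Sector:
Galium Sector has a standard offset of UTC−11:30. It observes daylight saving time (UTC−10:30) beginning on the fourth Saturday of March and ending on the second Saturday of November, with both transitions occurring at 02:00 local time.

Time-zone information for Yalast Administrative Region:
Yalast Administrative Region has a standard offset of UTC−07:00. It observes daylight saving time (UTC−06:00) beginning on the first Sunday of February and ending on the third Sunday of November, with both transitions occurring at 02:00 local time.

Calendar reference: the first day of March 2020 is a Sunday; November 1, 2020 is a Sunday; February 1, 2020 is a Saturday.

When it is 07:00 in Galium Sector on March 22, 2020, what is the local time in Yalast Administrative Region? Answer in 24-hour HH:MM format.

1 March 2020 is a Sunday, so the first Saturday is March 7 and the fourth is March 28.
1 November 2020 is a Sunday, so the first Saturday is November 7 and the second is November 14.
Daylight saving runs 28 March – 14 November; March 22, 2020 is outside that window, so Galium Sector is on standard time at UTC−11:30.
07:00 Galium Sector + 11h30m = 18:30 UTC.
1 February 2020 is a Saturday, so the first Sunday is February 2.
1 November 2020 is a Sunday, so the first Sunday is November 1 and the third is November 15.
At the standard offset (UTC−07:00), 18:30 UTC − 7h = 11:30 Yalast Administrative Region standard time.
The standard-time date in Yalast Administrative Region, March 22, 2020, lies within the daylight-saving period (2 February – 15 November), so Yalast Administrative Region is on daylight time, UTC−06:00.
18:30 UTC − 6h = 12:30 Yalast Administrative Region.

12:30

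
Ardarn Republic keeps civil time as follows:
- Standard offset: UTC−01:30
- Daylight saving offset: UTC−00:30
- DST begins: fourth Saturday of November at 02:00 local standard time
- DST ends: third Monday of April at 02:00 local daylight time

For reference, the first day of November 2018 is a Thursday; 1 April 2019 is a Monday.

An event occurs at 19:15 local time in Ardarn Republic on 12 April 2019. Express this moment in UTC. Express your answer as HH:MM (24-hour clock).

19:45

1 November 2018 is a Thursday, so the first Saturday is November 3 and the fourth is November 24.
1 April 2019 is a Monday, so the first Monday is April 1 and the third is April 15.
12 April 2019 falls between 24 November 2018 and 15 April 2019, so daylight saving is in effect and Ardarn Republic is at UTC−00:30.
19:15 local + 0h30m = 19:45 UTC.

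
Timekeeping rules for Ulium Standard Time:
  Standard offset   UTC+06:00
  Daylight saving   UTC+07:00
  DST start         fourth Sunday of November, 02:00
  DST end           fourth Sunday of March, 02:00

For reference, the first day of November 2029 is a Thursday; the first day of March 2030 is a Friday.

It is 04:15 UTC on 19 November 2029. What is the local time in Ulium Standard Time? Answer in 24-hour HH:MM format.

10:15

1 November 2029 is a Thursday, so the first Sunday is November 4 and the fourth is November 25.
1 March 2030 is a Friday, so the first Sunday is March 3 and the fourth is March 24.
At the standard offset (UTC+06:00), 04:15 UTC + 6h = 10:15 Ulium Standard Time standard time.
The standard-time date in Ulium Standard Time, 19 November 2029, is outside the daylight-saving period (25 November 2029 – 24 March 2030), so Ulium Standard Time is on standard time, UTC+06:00.
04:15 UTC + 6h = 10:15 local.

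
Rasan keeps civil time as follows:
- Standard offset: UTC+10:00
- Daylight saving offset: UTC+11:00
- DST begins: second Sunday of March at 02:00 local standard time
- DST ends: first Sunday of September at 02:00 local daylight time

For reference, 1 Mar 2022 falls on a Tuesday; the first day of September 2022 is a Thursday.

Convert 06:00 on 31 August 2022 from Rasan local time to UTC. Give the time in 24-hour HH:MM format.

19:00

1 March 2022 is a Tuesday, so the first Sunday is March 6 and the second is March 13.
1 September 2022 is a Thursday, so the first Sunday is September 4.
31 August 2022 falls between 13 March and 4 September, so daylight saving is in effect and Rasan is at UTC+11:00.
06:00 local − 11h = 19:00 UTC (rolling into the previous day, 30 August 2022).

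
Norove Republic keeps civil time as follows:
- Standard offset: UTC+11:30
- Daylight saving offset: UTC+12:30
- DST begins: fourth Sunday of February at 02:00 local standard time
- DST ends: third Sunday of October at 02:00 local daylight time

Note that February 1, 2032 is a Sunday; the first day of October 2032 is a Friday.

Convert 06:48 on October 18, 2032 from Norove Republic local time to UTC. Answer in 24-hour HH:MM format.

1 February 2032 is a Sunday, so the first Sunday is February 1 and the fourth is February 22.
1 October 2032 is a Friday, so the first Sunday is October 3 and the third is October 17.
Daylight saving runs 22 February – 17 October; October 18, 2032 is outside that window, so Norove Republic is on standard time at UTC+11:30.
06:48 local − 11h30m = 19:18 UTC (rolling into the previous day, 17 October 2032).

19:18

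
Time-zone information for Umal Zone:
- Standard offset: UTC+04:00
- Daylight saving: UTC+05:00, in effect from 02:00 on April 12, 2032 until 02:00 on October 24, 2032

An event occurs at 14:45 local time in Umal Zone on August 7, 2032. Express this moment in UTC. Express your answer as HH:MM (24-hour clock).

09:45

August 7, 2032 falls between 12 April and 24 October, so daylight saving is in effect and Umal Zone is at UTC+05:00.
14:45 local − 5h = 09:45 UTC.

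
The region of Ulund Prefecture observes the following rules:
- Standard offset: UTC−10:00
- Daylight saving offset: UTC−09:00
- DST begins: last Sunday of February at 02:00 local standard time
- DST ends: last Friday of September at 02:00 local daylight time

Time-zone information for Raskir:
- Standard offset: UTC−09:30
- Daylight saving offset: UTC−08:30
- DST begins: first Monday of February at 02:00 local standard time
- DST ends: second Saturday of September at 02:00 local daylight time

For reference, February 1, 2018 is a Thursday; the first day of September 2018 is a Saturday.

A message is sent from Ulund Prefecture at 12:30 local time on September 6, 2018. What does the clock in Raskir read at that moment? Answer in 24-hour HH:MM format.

1 February 2018 is a Thursday, so Sundays fall on 4, 11, 18, 25; the last is February 25.
1 September 2018 is a Saturday, so Fridays fall on 7, 14, 21, 28; the last is September 28.
September 6, 2018 lies within the daylight-saving period (25 February – 28 September), so Ulund Prefecture is on daylight time, UTC−09:00.
12:30 Ulund Prefecture + 9h = 21:30 UTC.
1 February 2018 is a Thursday, so the first Monday is February 5.
1 September 2018 is a Saturday, so the first Saturday is September 1 and the second is September 8.
At the standard offset (UTC−09:30), 21:30 UTC − 9h30m = 12:00 Raskir standard time.
The standard-time date in Raskir, September 6, 2018, lies within the daylight-saving period (5 February – 8 September), so Raskir is on daylight time, UTC−08:30.
21:30 UTC − 8h30m = 13:00 Raskir.

13:00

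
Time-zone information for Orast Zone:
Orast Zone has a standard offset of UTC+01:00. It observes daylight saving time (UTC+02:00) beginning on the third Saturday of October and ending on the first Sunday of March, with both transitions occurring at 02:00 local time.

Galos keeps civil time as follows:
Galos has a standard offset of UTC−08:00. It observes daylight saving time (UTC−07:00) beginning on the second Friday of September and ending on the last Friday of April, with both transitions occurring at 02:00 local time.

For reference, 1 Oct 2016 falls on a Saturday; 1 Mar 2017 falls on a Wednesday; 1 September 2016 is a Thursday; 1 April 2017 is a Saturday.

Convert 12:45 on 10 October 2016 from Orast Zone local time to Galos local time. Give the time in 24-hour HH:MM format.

04:45

1 October 2016 is a Saturday, so the first Saturday is October 1 and the third is October 15.
1 March 2017 is a Wednesday, so the first Sunday is March 5.
10 October 2016 is outside the daylight-saving period (15 October 2016 – 5 March 2017), so Orast Zone is on standard time, UTC+01:00.
12:45 Orast Zone − 1h = 11:45 UTC.
1 September 2016 is a Thursday, so the first Friday is September 2 and the second is September 9.
1 April 2017 is a Saturday, so Fridays fall on 7, 14, 21, 28; the last is April 28.
At the standard offset (UTC−08:00), 11:45 UTC − 8h = 03:45 Galos standard time.
The standard-time date in Galos, 10 October 2016, falls between 9 September 2016 and 28 April 2017, so daylight saving is in effect and Galos is at UTC−07:00.
11:45 UTC − 7h = 04:45 Galos.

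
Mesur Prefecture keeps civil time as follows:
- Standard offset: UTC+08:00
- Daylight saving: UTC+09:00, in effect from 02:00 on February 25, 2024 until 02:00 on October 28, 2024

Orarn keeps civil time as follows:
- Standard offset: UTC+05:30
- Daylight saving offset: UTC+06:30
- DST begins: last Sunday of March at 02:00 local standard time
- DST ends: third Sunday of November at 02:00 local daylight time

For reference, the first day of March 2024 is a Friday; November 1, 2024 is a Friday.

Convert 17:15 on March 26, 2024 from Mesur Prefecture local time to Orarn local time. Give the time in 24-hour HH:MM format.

13:45

March 26, 2024 falls between 25 February and 28 October, so daylight saving is in effect and Mesur Prefecture is at UTC+09:00.
17:15 Mesur Prefecture − 9h = 08:15 UTC.
1 March 2024 is a Friday, so Sundays fall on 3, 10, 17, 24, 31; the last is March 31.
1 November 2024 is a Friday, so the first Sunday is November 3 and the third is November 17.
At the standard offset (UTC+05:30), 08:15 UTC + 5h30m = 13:45 Orarn standard time.
The standard-time date in Orarn, March 26, 2024, does not fall between 31 March and 17 November, so daylight saving is not in effect and Orarn is at UTC+05:30.
08:15 UTC + 5h30m = 13:45 Orarn.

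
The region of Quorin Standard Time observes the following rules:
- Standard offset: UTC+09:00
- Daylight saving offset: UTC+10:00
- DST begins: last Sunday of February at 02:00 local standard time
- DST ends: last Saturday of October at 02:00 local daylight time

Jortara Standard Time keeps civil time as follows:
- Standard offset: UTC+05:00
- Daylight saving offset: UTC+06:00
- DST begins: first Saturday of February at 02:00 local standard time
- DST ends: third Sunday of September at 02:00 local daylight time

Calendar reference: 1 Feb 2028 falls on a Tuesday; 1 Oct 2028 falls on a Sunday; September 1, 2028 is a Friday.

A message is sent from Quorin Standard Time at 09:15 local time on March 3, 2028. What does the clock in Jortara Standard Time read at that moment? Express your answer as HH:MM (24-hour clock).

1 February 2028 is a Tuesday, so Sundays fall on 6, 13, 20, 27; the last is February 27.
1 October 2028 is a Sunday, so Saturdays fall on 7, 14, 21, 28; the last is October 28.
March 3, 2028 lies within the daylight-saving period (27 February – 28 October), so Quorin Standard Time is on daylight time, UTC+10:00.
09:15 Quorin Standard Time − 10h = 23:15 UTC (rolling into the previous day, 2 March 2028).
1 February 2028 is a Tuesday, so the first Saturday is February 5.
1 September 2028 is a Friday, so the first Sunday is September 3 and the third is September 17.
At the standard offset (UTC+05:00), 23:15 UTC + 5h = 04:15 Jortara Standard Time standard time (rolling into the next day, 3 March 2028).
The standard-time date in Jortara Standard Time, March 3, 2028, lies within the daylight-saving period (5 February – 17 September), so Jortara Standard Time is on daylight time, UTC+06:00.
23:15 UTC + 6h = 05:15 Jortara Standard Time (rolling into the next day, 3 March 2028).

05:15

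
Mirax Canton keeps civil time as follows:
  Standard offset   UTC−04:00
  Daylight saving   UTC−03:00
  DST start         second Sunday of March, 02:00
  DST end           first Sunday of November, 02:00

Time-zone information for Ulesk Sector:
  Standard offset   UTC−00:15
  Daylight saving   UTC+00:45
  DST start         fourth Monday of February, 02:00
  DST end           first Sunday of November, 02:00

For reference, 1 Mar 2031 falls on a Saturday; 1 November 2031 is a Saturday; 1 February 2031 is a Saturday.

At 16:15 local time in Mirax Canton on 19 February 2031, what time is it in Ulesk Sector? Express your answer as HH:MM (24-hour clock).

20:00

1 March 2031 is a Saturday, so the first Sunday is March 2 and the second is March 9.
1 November 2031 is a Saturday, so the first Sunday is November 2.
19 February 2031 does not fall between 9 March and 2 November, so daylight saving is not in effect and Mirax Canton is at UTC−04:00.
16:15 Mirax Canton + 4h = 20:15 UTC.
1 February 2031 is a Saturday, so the first Monday is February 3 and the fourth is February 24.
1 November 2031 is a Saturday, so the first Sunday is November 2.
At the standard offset (UTC−00:15), 20:15 UTC − 0h15m = 20:00 Ulesk Sector standard time.
The standard-time date in Ulesk Sector, 19 February 2031, is outside the daylight-saving period (24 February – 2 November), so Ulesk Sector is on standard time, UTC−00:15.
20:15 UTC − 0h15m = 20:00 Ulesk Sector.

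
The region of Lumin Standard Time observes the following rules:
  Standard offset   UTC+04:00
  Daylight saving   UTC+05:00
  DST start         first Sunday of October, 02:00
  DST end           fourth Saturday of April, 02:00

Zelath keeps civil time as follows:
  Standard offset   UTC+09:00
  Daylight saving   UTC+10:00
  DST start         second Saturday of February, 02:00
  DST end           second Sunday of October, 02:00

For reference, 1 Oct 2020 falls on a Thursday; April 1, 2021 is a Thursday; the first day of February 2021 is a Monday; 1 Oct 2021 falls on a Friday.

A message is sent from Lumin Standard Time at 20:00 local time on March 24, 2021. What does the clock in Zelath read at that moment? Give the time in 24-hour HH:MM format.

01:00

1 October 2020 is a Thursday, so the first Sunday is October 4.
1 April 2021 is a Thursday, so the first Saturday is April 3 and the fourth is April 24.
March 24, 2021 lies within the daylight-saving period (4 October 2020 – 24 April 2021), so Lumin Standard Time is on daylight time, UTC+05:00.
20:00 Lumin Standard Time − 5h = 15:00 UTC.
1 February 2021 is a Monday, so the first Saturday is February 6 and the second is February 13.
1 October 2021 is a Friday, so the first Sunday is October 3 and the second is October 10.
At the standard offset (UTC+09:00), 15:00 UTC + 9h = 00:00 Zelath standard time (rolling into the next day, 25 March 2021).
The standard-time date in Zelath, March 25, 2021, falls between 13 February and 10 October, so daylight saving is in effect and Zelath is at UTC+10:00.
15:00 UTC + 10h = 01:00 Zelath (rolling into the next day, 25 March 2021).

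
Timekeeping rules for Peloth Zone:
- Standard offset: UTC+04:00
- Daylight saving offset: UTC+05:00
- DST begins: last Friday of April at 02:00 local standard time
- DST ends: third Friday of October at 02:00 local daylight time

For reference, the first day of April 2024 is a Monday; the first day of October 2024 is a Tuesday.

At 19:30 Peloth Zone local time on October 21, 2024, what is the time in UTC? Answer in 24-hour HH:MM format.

15:30

1 April 2024 is a Monday, so Fridays fall on 5, 12, 19, 26; the last is April 26.
1 October 2024 is a Tuesday, so the first Friday is October 4 and the third is October 18.
Daylight saving runs 26 April – 18 October; October 21, 2024 is outside that window, so Peloth Zone is on standard time at UTC+04:00.
19:30 local − 4h = 15:30 UTC.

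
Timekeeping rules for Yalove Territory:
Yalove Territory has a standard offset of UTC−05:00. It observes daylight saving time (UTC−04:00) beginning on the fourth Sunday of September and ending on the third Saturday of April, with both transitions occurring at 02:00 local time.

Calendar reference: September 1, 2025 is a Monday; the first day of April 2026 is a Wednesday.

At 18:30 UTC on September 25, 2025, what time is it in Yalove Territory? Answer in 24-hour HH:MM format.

13:30

1 September 2025 is a Monday, so the first Sunday is September 7 and the fourth is September 28.
1 April 2026 is a Wednesday, so the first Saturday is April 4 and the third is April 18.
At the standard offset (UTC−05:00), 18:30 UTC − 5h = 13:30 Yalove Territory standard time.
The standard-time date in Yalove Territory, September 25, 2025, does not fall between 28 September 2025 and 18 April 2026, so daylight saving is not in effect and Yalove Territory is at UTC−05:00.
18:30 UTC − 5h = 13:30 local.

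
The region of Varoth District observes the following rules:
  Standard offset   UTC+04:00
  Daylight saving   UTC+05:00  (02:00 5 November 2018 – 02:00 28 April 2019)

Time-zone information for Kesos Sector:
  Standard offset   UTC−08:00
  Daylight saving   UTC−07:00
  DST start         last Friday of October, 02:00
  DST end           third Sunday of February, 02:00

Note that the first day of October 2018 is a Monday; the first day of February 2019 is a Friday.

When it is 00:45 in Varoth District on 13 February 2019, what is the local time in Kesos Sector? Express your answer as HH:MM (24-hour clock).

12:45

Daylight saving runs 5 November 2018 – 28 April 2019; 13 February 2019 is inside that window, so Varoth District is at UTC+05:00.
00:45 Varoth District − 5h = 19:45 UTC (rolling into the previous day, 12 February 2019).
1 October 2018 is a Monday, so Fridays fall on 5, 12, 19, 26; the last is October 26.
1 February 2019 is a Friday, so the first Sunday is February 3 and the third is February 17.
At the standard offset (UTC−08:00), 19:45 UTC − 8h = 11:45 Kesos Sector standard time.
The standard-time date in Kesos Sector, 12 February 2019, lies within the daylight-saving period (26 October 2018 – 17 February 2019), so Kesos Sector is on daylight time, UTC−07:00.
19:45 UTC − 7h = 12:45 Kesos Sector.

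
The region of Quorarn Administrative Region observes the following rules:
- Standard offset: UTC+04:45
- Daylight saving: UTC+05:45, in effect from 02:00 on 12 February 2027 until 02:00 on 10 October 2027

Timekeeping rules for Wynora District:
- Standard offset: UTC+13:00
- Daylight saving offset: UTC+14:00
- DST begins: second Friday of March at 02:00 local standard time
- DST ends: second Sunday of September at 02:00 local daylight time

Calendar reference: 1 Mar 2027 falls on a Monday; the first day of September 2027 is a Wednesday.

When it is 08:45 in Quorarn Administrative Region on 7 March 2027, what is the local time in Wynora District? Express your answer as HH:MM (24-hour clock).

7 March 2027 lies within the daylight-saving period (12 February – 10 October), so Quorarn Administrative Region is on daylight time, UTC+05:45.
08:45 Quorarn Administrative Region − 5h45m = 03:00 UTC.
1 March 2027 is a Monday, so the first Friday is March 5 and the second is March 12.
1 September 2027 is a Wednesday, so the first Sunday is September 5 and the second is September 12.
At the standard offset (UTC+13:00), 03:00 UTC + 13h = 16:00 Wynora District standard time.
The standard-time date in Wynora District, 7 March 2027, is outside the daylight-saving period (12 March – 12 September), so Wynora District is on standard time, UTC+13:00.
03:00 UTC + 13h = 16:00 Wynora District.

16:00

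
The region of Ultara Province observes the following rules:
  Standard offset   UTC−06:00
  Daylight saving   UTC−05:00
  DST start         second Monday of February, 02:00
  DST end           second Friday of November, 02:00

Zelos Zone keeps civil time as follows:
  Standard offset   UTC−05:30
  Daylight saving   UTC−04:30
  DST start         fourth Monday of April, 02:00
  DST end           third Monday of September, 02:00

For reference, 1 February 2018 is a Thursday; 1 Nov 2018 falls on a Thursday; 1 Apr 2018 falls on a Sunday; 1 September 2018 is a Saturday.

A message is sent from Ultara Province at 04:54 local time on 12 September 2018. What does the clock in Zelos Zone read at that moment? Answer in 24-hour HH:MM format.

05:24

1 February 2018 is a Thursday, so the first Monday is February 5 and the second is February 12.
1 November 2018 is a Thursday, so the first Friday is November 2 and the second is November 9.
Daylight saving runs 12 February – 9 November; 12 September 2018 is inside that window, so Ultara Province is at UTC−05:00.
04:54 Ultara Province + 5h = 09:54 UTC.
1 April 2018 is a Sunday, so the first Monday is April 2 and the fourth is April 23.
1 September 2018 is a Saturday, so the first Monday is September 3 and the third is September 17.
At the standard offset (UTC−05:30), 09:54 UTC − 5h30m = 04:24 Zelos Zone standard time.
The standard-time date in Zelos Zone, 12 September 2018, falls between 23 April and 17 September, so daylight saving is in effect and Zelos Zone is at UTC−04:30.
09:54 UTC − 4h30m = 05:24 Zelos Zone.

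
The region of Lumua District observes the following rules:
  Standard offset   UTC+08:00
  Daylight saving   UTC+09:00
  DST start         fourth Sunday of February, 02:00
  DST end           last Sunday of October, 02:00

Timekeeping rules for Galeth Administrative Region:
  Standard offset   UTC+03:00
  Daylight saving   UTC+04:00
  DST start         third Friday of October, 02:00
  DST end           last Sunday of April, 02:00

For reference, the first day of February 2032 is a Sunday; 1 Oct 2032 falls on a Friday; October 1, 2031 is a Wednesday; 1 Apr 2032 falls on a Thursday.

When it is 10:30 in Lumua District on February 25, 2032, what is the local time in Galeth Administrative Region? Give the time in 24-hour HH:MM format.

05:30

1 February 2032 is a Sunday, so the first Sunday is February 1 and the fourth is February 22.
1 October 2032 is a Friday, so Sundays fall on 3, 10, 17, 24, 31; the last is October 31.
February 25, 2032 falls between 22 February and 31 October, so daylight saving is in effect and Lumua District is at UTC+09:00.
10:30 Lumua District − 9h = 01:30 UTC.
1 October 2031 is a Wednesday, so the first Friday is October 3 and the third is October 17.
1 April 2032 is a Thursday, so Sundays fall on 4, 11, 18, 25; the last is April 25.
At the standard offset (UTC+03:00), 01:30 UTC + 3h = 04:30 Galeth Administrative Region standard time.
Daylight saving runs 17 October 2031 – 25 April 2032; the standard-time date in Galeth Administrative Region, February 25, 2032, is inside that window, so Galeth Administrative Region is at UTC+04:00.
01:30 UTC + 4h = 05:30 Galeth Administrative Region.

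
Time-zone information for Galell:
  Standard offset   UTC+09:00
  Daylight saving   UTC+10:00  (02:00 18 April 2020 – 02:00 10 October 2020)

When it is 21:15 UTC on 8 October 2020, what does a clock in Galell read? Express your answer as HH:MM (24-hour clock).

07:15

At the standard offset (UTC+09:00), 21:15 UTC + 9h = 06:15 Galell standard time (rolling into the next day, 9 October 2020).
The standard-time date in Galell, 9 October 2020, falls between 18 April and 10 October, so daylight saving is in effect and Galell is at UTC+10:00.
21:15 UTC + 10h = 07:15 local (rolling into the next day, 9 October 2020).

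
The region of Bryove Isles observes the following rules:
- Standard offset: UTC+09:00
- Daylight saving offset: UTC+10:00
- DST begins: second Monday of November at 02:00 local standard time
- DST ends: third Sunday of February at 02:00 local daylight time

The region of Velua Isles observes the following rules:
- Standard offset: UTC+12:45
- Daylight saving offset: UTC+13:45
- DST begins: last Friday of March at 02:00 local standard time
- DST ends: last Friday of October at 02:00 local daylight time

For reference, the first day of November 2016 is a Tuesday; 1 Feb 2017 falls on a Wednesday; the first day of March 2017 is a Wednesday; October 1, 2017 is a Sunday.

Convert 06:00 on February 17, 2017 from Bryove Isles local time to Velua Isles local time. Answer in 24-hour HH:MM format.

08:45

1 November 2016 is a Tuesday, so the first Monday is November 7 and the second is November 14.
1 February 2017 is a Wednesday, so the first Sunday is February 5 and the third is February 19.
Daylight saving runs 14 November 2016 – 19 February 2017; February 17, 2017 is inside that window, so Bryove Isles is at UTC+10:00.
06:00 Bryove Isles − 10h = 20:00 UTC (rolling into the previous day, 16 February 2017).
1 March 2017 is a Wednesday, so Fridays fall on 3, 10, 17, 24, 31; the last is March 31.
1 October 2017 is a Sunday, so Fridays fall on 6, 13, 20, 27; the last is October 27.
At the standard offset (UTC+12:45), 20:00 UTC + 12h45m = 08:45 Velua Isles standard time (rolling into the next day, 17 February 2017).
Daylight saving runs 31 March – 27 October; the standard-time date in Velua Isles, February 17, 2017, is outside that window, so Velua Isles is on standard time at UTC+12:45.
20:00 UTC + 12h45m = 08:45 Velua Isles (rolling into the next day, 17 February 2017).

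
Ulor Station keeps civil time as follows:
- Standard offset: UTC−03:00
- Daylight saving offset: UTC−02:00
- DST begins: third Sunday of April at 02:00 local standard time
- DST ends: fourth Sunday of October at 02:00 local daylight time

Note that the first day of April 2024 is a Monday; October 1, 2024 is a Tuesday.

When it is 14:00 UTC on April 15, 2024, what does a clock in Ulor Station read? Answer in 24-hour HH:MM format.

1 April 2024 is a Monday, so the first Sunday is April 7 and the third is April 21.
1 October 2024 is a Tuesday, so the first Sunday is October 6 and the fourth is October 27.
At the standard offset (UTC−03:00), 14:00 UTC − 3h = 11:00 Ulor Station standard time.
The standard-time date in Ulor Station, April 15, 2024, does not fall between 21 April and 27 October, so daylight saving is not in effect and Ulor Station is at UTC−03:00.
14:00 UTC − 3h = 11:00 local.

11:00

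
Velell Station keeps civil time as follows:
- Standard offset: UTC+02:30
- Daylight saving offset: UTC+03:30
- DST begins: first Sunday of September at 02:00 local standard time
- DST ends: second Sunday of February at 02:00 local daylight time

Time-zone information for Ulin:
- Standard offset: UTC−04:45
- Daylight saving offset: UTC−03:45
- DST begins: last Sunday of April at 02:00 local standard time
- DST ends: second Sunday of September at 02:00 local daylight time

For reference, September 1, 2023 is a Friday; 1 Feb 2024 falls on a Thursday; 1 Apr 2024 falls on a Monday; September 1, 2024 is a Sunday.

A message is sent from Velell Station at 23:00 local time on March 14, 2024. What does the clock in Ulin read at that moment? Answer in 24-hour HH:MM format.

1 September 2023 is a Friday, so the first Sunday is September 3.
1 February 2024 is a Thursday, so the first Sunday is February 4 and the second is February 11.
March 14, 2024 is outside the daylight-saving period (3 September 2023 – 11 February 2024), so Velell Station is on standard time, UTC+02:30.
23:00 Velell Station − 2h30m = 20:30 UTC.
1 April 2024 is a Monday, so Sundays fall on 7, 14, 21, 28; the last is April 28.
1 September 2024 is a Sunday, so the first Sunday is September 1 and the second is September 8.
At the standard offset (UTC−04:45), 20:30 UTC − 4h45m = 15:45 Ulin standard time.
The standard-time date in Ulin, March 14, 2024, is outside the daylight-saving period (28 April – 8 September), so Ulin is on standard time, UTC−04:45.
20:30 UTC − 4h45m = 15:45 Ulin.

15:45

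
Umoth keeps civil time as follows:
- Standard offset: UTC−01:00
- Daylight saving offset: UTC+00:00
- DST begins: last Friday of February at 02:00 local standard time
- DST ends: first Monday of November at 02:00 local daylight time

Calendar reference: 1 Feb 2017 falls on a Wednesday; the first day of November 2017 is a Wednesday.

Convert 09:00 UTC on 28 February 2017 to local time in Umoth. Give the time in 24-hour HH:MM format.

1 February 2017 is a Wednesday, so Fridays fall on 3, 10, 17, 24; the last is February 24.
1 November 2017 is a Wednesday, so the first Monday is November 6.
At the standard offset (UTC−01:00), 09:00 UTC − 1h = 08:00 Umoth standard time.
Daylight saving runs 24 February – 6 November; the standard-time date in Umoth, 28 February 2017, is inside that window, so Umoth is at UTC+00:00.
09:00 UTC + 0h = 09:00 local.

09:00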